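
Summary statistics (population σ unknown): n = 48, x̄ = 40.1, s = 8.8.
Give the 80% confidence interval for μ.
(38.45, 41.75)

t-interval (σ unknown):
df = n - 1 = 47
t* = 1.300 for 80% confidence

Margin of error = t* · s/√n = 1.300 · 8.8/√48 = 1.65

CI: (38.45, 41.75)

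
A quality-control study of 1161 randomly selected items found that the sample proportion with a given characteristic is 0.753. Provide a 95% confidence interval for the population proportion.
(0.728, 0.778)

Proportion CI:
SE = √(p̂(1-p̂)/n) = √(0.753 · 0.247 / 1161) = 0.01266

z* = 1.960
Margin = z* · SE = 1.960 · 0.01266 = 0.0248

CI: 0.753 ± 0.0248 = (0.728, 0.778)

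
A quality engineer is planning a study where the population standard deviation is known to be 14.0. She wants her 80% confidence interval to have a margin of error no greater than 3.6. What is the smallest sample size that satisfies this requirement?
n ≥ 25

For margin E ≤ 3.6:
n ≥ (z* · σ / E)²
n ≥ (1.282 · 14.0 / 3.6)²
n ≥ 24.86

Minimum n = 25 (rounding up)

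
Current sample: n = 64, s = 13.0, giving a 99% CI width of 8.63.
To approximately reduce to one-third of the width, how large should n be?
n ≈ 576

CI width ∝ 1/√n
To reduce width by factor 3, need √n to grow by 3 → need 3² = 9 times as many samples.

Current: n = 64, width = 8.63
New: n = 576, width ≈ 2.80

Width reduced by factor of 8.63/2.80 = 3.08.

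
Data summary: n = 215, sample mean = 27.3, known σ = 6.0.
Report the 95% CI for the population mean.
(26.50, 28.10)

z-interval (σ known):
z* = 1.960 for 95% confidence

Margin of error = z* · σ/√n = 1.960 · 6.0/√215 = 0.80

CI: (27.3 - 0.80, 27.3 + 0.80) = (26.50, 28.10)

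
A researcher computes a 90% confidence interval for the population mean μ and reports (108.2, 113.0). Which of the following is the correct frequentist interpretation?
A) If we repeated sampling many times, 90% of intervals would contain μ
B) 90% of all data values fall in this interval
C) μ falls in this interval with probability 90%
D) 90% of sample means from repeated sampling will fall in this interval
A

A) Correct — this is the frequentist long-run coverage interpretation.
B) Wrong — a CI is about the parameter μ, not individual data values.
C) Wrong — μ is fixed; the randomness lives in the interval, not in μ.
D) Wrong — coverage applies to intervals containing μ, not to future x̄ values.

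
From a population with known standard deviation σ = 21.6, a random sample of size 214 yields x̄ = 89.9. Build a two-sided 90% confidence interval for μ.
(87.47, 92.33)

z-interval (σ known):
z* = 1.645 for 90% confidence

Margin of error = z* · σ/√n = 1.645 · 21.6/√214 = 2.43

CI: (89.9 - 2.43, 89.9 + 2.43) = (87.47, 92.33)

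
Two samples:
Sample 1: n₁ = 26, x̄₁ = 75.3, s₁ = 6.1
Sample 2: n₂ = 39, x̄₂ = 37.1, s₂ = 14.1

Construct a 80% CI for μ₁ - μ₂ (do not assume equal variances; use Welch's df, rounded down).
(34.89, 41.51)

Difference: x̄₁ - x̄₂ = 38.20
SE = √(s₁²/n₁ + s₂²/n₂) = √(6.1²/26 + 14.1²/39) = 2.5552
df = 55.66 → 55 (Welch–Satterthwaite, rounded down)
t* = 1.297

CI: 38.20 ± 1.297 · 2.5552 = 38.20 ± 3.31 = (34.89, 41.51)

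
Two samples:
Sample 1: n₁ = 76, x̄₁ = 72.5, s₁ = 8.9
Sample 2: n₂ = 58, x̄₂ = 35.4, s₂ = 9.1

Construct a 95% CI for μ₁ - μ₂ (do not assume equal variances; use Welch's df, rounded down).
(33.99, 40.21)

Difference: x̄₁ - x̄₂ = 37.10
SE = √(s₁²/n₁ + s₂²/n₂) = √(8.9²/76 + 9.1²/58) = 1.5716
df = 121.42 → 121 (Welch–Satterthwaite, rounded down)
t* = 1.980

CI: 37.10 ± 1.980 · 1.5716 = 37.10 ± 3.11 = (33.99, 40.21)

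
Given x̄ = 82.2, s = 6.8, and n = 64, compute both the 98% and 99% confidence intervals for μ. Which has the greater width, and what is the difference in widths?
99% CI is wider by 0.46

df = 63
98% CI: t* = 2.387, (80.17, 84.23), width = 2 · t* · s/√n = 4.06
99% CI: t* = 2.656, (79.94, 84.46), width = 2 · t* · s/√n = 4.52

The 99% CI is wider by 4.52 - 4.06 = 0.46.
Higher confidence requires a wider interval.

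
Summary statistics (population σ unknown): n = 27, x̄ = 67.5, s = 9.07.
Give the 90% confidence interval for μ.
(64.52, 70.48)

t-interval (σ unknown):
df = n - 1 = 26
t* = 1.706 for 90% confidence

Margin of error = t* · s/√n = 1.706 · 9.07/√27 = 2.98

CI: (64.52, 70.48)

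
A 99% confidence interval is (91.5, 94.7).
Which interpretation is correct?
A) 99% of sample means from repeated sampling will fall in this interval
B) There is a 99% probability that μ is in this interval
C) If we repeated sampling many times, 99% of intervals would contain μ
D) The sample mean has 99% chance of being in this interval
C

A) Wrong — coverage applies to intervals containing μ, not to future x̄ values.
B) Wrong — μ is fixed; the randomness lives in the interval, not in μ.
C) Correct — this is the frequentist long-run coverage interpretation.
D) Wrong — x̄ is observed and sits in the interval by construction.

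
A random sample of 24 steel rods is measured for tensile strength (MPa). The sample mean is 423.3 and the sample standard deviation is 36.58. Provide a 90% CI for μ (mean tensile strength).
(410.50, 436.10)

t-interval (σ unknown):
df = n - 1 = 23
t* = 1.714 for 90% confidence

Margin of error = t* · s/√n = 1.714 · 36.58/√24 = 12.80

CI: (410.50, 436.10)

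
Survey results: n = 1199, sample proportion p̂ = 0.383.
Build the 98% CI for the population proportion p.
(0.350, 0.416)

Proportion CI:
SE = √(p̂(1-p̂)/n) = √(0.383 · 0.617 / 1199) = 0.01404

z* = 2.326
Margin = z* · SE = 2.326 · 0.01404 = 0.0327

CI: 0.383 ± 0.0327 = (0.350, 0.416)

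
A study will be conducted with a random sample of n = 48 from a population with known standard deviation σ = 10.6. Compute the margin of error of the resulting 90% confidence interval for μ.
Margin of error = 2.52

Margin of error = z* · σ/√n
= 1.645 · 10.6/√48
= 1.645 · 10.6/6.9282
= 2.52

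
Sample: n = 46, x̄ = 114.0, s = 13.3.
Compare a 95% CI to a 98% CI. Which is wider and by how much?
98% CI is wider by 1.56

df = 45
95% CI: t* = 2.014, (110.05, 117.95), width = 2 · t* · s/√n = 7.90
98% CI: t* = 2.412, (109.27, 118.73), width = 2 · t* · s/√n = 9.46

The 98% CI is wider by 9.46 - 7.90 = 1.56.
Higher confidence requires a wider interval.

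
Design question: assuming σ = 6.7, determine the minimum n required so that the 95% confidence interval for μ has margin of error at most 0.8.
n ≥ 270

For margin E ≤ 0.8:
n ≥ (z* · σ / E)²
n ≥ (1.960 · 6.7 / 0.8)²
n ≥ 269.45

Minimum n = 270 (rounding up)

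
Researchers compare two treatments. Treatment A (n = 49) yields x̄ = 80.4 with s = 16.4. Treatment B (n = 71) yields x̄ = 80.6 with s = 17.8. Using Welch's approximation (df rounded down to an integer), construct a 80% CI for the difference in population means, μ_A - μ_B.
(-4.27, 3.87)

Difference: x̄₁ - x̄₂ = -0.20
SE = √(s₁²/n₁ + s₂²/n₂) = √(16.4²/49 + 17.8²/71) = 3.1546
df = 108.57 → 108 (Welch–Satterthwaite, rounded down)
t* = 1.289

CI: -0.20 ± 1.289 · 3.1546 = -0.20 ± 4.07 = (-4.27, 3.87)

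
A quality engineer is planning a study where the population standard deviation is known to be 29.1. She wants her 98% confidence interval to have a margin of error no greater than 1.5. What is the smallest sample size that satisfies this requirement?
n ≥ 2037

For margin E ≤ 1.5:
n ≥ (z* · σ / E)²
n ≥ (2.326 · 29.1 / 1.5)²
n ≥ 2036.21

Minimum n = 2037 (rounding up)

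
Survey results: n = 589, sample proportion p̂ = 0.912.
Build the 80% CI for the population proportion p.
(0.897, 0.927)

Proportion CI:
SE = √(p̂(1-p̂)/n) = √(0.912 · 0.088 / 589) = 0.01167

z* = 1.282
Margin = z* · SE = 1.282 · 0.01167 = 0.0150

CI: 0.912 ± 0.0150 = (0.897, 0.927)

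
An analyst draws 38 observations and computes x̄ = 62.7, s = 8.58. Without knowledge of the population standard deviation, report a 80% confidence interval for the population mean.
(60.88, 64.52)

t-interval (σ unknown):
df = n - 1 = 37
t* = 1.305 for 80% confidence

Margin of error = t* · s/√n = 1.305 · 8.58/√38 = 1.82

CI: (60.88, 64.52)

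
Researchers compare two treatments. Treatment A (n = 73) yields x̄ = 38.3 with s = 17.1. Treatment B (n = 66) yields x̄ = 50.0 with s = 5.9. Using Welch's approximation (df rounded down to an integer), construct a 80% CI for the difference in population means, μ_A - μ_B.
(-14.45, -8.95)

Difference: x̄₁ - x̄₂ = -11.70
SE = √(s₁²/n₁ + s₂²/n₂) = √(17.1²/73 + 5.9²/66) = 2.1291
df = 90.47 → 90 (Welch–Satterthwaite, rounded down)
t* = 1.291

CI: -11.70 ± 1.291 · 2.1291 = -11.70 ± 2.75 = (-14.45, -8.95)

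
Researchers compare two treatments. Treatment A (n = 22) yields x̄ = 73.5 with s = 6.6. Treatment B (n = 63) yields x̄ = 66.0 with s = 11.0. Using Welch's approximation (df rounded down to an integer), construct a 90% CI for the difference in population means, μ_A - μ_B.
(4.20, 10.80)

Difference: x̄₁ - x̄₂ = 7.50
SE = √(s₁²/n₁ + s₂²/n₂) = √(6.6²/22 + 11.0²/63) = 1.9750
df = 61.80 → 61 (Welch–Satterthwaite, rounded down)
t* = 1.670

CI: 7.50 ± 1.670 · 1.9750 = 7.50 ± 3.30 = (4.20, 10.80)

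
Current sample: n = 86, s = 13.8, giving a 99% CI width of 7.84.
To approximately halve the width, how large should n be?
n ≈ 344

CI width ∝ 1/√n
To reduce width by factor 2, need √n to grow by 2 → need 2² = 4 times as many samples.

Current: n = 86, width = 7.84
New: n = 344, width ≈ 3.85

Width reduced by factor of 7.84/3.85 = 2.04.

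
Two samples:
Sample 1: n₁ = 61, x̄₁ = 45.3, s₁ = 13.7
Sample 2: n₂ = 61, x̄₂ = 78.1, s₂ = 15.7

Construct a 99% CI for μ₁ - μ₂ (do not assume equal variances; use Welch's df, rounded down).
(-39.79, -25.81)

Difference: x̄₁ - x̄₂ = -32.80
SE = √(s₁²/n₁ + s₂²/n₂) = √(13.7²/61 + 15.7²/61) = 2.6679
df = 117.84 → 117 (Welch–Satterthwaite, rounded down)
t* = 2.619

CI: -32.80 ± 2.619 · 2.6679 = -32.80 ± 6.99 = (-39.79, -25.81)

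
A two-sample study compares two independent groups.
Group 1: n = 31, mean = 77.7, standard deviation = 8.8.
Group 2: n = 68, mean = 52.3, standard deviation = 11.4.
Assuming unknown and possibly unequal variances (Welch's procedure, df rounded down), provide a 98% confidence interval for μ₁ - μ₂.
(20.41, 30.39)

Difference: x̄₁ - x̄₂ = 25.40
SE = √(s₁²/n₁ + s₂²/n₂) = √(8.8²/31 + 11.4²/68) = 2.0998
df = 74.05 → 74 (Welch–Satterthwaite, rounded down)
t* = 2.378

CI: 25.40 ± 2.378 · 2.0998 = 25.40 ± 4.99 = (20.41, 30.39)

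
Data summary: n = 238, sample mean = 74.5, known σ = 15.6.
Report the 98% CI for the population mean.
(72.15, 76.85)

z-interval (σ known):
z* = 2.326 for 98% confidence

Margin of error = z* · σ/√n = 2.326 · 15.6/√238 = 2.35

CI: (74.5 - 2.35, 74.5 + 2.35) = (72.15, 76.85)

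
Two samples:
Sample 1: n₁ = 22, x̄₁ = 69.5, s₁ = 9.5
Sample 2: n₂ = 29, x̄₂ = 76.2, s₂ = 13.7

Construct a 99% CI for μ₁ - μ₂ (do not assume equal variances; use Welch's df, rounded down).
(-15.42, 2.02)

Difference: x̄₁ - x̄₂ = -6.70
SE = √(s₁²/n₁ + s₂²/n₂) = √(9.5²/22 + 13.7²/29) = 3.2518
df = 48.67 → 48 (Welch–Satterthwaite, rounded down)
t* = 2.682

CI: -6.70 ± 2.682 · 3.2518 = -6.70 ± 8.72 = (-15.42, 2.02)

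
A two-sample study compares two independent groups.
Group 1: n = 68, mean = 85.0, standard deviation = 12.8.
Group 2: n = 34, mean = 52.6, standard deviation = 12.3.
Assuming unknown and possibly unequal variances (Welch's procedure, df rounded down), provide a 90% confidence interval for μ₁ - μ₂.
(28.03, 36.77)

Difference: x̄₁ - x̄₂ = 32.40
SE = √(s₁²/n₁ + s₂²/n₂) = √(12.8²/68 + 12.3²/34) = 2.6190
df = 68.52 → 68 (Welch–Satterthwaite, rounded down)
t* = 1.668

CI: 32.40 ± 1.668 · 2.6190 = 32.40 ± 4.37 = (28.03, 36.77)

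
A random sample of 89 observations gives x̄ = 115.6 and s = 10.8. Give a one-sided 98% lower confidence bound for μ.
μ ≥ 113.21

Lower bound (one-sided):
t* = 2.085 (one-sided for 98%)
Lower bound = x̄ - t* · s/√n = 115.6 - 2.085 · 10.8/√89 = 113.21

We are 98% confident that μ ≥ 113.21.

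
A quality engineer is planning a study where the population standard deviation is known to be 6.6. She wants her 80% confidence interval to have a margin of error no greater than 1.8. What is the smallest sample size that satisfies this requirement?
n ≥ 23

For margin E ≤ 1.8:
n ≥ (z* · σ / E)²
n ≥ (1.282 · 6.6 / 1.8)²
n ≥ 22.10

Minimum n = 23 (rounding up)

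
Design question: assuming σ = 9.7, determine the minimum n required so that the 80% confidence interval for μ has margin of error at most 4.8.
n ≥ 7

For margin E ≤ 4.8:
n ≥ (z* · σ / E)²
n ≥ (1.282 · 9.7 / 4.8)²
n ≥ 6.71

Minimum n = 7 (rounding up)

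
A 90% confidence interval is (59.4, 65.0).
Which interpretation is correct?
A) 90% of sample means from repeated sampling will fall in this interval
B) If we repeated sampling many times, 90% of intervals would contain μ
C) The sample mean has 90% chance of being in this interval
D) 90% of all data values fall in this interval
B

A) Wrong — coverage applies to intervals containing μ, not to future x̄ values.
B) Correct — this is the frequentist long-run coverage interpretation.
C) Wrong — x̄ is observed and sits in the interval by construction.
D) Wrong — a CI is about the parameter μ, not individual data values.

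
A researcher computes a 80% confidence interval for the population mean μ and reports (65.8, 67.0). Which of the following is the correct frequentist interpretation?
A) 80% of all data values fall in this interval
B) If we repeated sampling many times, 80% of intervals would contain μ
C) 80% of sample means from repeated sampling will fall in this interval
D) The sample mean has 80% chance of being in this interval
B

A) Wrong — a CI is about the parameter μ, not individual data values.
B) Correct — this is the frequentist long-run coverage interpretation.
C) Wrong — coverage applies to intervals containing μ, not to future x̄ values.
D) Wrong — x̄ is observed and sits in the interval by construction.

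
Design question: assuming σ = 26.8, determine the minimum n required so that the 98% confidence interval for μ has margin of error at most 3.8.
n ≥ 270

For margin E ≤ 3.8:
n ≥ (z* · σ / E)²
n ≥ (2.326 · 26.8 / 3.8)²
n ≥ 269.11

Minimum n = 270 (rounding up)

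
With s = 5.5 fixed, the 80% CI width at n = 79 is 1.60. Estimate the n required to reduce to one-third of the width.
n ≈ 711

CI width ∝ 1/√n
To reduce width by factor 3, need √n to grow by 3 → need 3² = 9 times as many samples.

Current: n = 79, width = 1.60
New: n = 711, width ≈ 0.53

Width reduced by factor of 1.60/0.53 = 3.02.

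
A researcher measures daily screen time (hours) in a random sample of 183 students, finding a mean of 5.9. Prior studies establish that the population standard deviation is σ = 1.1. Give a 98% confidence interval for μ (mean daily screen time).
(5.71, 6.09)

z-interval (σ known):
z* = 2.326 for 98% confidence

Margin of error = z* · σ/√n = 2.326 · 1.1/√183 = 0.19

CI: (5.9 - 0.19, 5.9 + 0.19) = (5.71, 6.09)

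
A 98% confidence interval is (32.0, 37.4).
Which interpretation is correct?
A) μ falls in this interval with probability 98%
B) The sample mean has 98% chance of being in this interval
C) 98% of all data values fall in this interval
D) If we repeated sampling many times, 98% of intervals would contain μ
D

A) Wrong — μ is fixed; the randomness lives in the interval, not in μ.
B) Wrong — x̄ is observed and sits in the interval by construction.
C) Wrong — a CI is about the parameter μ, not individual data values.
D) Correct — this is the frequentist long-run coverage interpretation.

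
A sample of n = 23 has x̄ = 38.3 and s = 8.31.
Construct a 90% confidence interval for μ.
(35.32, 41.28)

t-interval (σ unknown):
df = n - 1 = 22
t* = 1.717 for 90% confidence

Margin of error = t* · s/√n = 1.717 · 8.31/√23 = 2.98

CI: (35.32, 41.28)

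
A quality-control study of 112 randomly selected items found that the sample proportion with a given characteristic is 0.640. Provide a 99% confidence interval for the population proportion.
(0.523, 0.757)

Proportion CI:
SE = √(p̂(1-p̂)/n) = √(0.640 · 0.360 / 112) = 0.04536

z* = 2.576
Margin = z* · SE = 2.576 · 0.04536 = 0.1168

CI: 0.640 ± 0.1168 = (0.523, 0.757)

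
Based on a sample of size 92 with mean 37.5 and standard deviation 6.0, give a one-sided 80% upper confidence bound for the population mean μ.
μ ≤ 38.03

Upper bound (one-sided):
t* = 0.846 (one-sided for 80%)
Upper bound = x̄ + t* · s/√n = 37.5 + 0.846 · 6.0/√92 = 38.03

We are 80% confident that μ ≤ 38.03.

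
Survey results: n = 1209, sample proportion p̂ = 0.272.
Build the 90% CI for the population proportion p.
(0.251, 0.293)

Proportion CI:
SE = √(p̂(1-p̂)/n) = √(0.272 · 0.728 / 1209) = 0.01280

z* = 1.645
Margin = z* · SE = 1.645 · 0.01280 = 0.0211

CI: 0.272 ± 0.0211 = (0.251, 0.293)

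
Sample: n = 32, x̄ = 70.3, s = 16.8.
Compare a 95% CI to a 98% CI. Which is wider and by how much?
98% CI is wider by 2.45

df = 31
95% CI: t* = 2.040, (64.24, 76.36), width = 2 · t* · s/√n = 12.12
98% CI: t* = 2.453, (63.01, 77.59), width = 2 · t* · s/√n = 14.57

The 98% CI is wider by 14.57 - 12.12 = 2.45.
Higher confidence requires a wider interval.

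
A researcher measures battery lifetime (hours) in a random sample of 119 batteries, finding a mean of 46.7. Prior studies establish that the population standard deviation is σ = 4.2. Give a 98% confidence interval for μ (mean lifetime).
(45.80, 47.60)

z-interval (σ known):
z* = 2.326 for 98% confidence

Margin of error = z* · σ/√n = 2.326 · 4.2/√119 = 0.90

CI: (46.7 - 0.90, 46.7 + 0.90) = (45.80, 47.60)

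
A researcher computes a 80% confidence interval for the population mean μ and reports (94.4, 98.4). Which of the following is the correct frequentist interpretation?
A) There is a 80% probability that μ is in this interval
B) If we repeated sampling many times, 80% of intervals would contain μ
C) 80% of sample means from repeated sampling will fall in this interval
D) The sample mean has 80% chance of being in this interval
B

A) Wrong — μ is fixed; the randomness lives in the interval, not in μ.
B) Correct — this is the frequentist long-run coverage interpretation.
C) Wrong — coverage applies to intervals containing μ, not to future x̄ values.
D) Wrong — x̄ is observed and sits in the interval by construction.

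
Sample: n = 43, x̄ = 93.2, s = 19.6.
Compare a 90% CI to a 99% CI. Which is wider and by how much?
99% CI is wider by 6.08

df = 42
90% CI: t* = 1.682, (88.17, 98.23), width = 2 · t* · s/√n = 10.05
99% CI: t* = 2.698, (85.14, 101.26), width = 2 · t* · s/√n = 16.13

The 99% CI is wider by 16.13 - 10.05 = 6.08.
Higher confidence requires a wider interval.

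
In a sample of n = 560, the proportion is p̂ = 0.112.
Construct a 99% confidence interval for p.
(0.078, 0.146)

Proportion CI:
SE = √(p̂(1-p̂)/n) = √(0.112 · 0.888 / 560) = 0.01333

z* = 2.576
Margin = z* · SE = 2.576 · 0.01333 = 0.0343

CI: 0.112 ± 0.0343 = (0.078, 0.146)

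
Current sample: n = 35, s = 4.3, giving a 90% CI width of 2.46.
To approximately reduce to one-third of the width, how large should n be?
n ≈ 315

CI width ∝ 1/√n
To reduce width by factor 3, need √n to grow by 3 → need 3² = 9 times as many samples.

Current: n = 35, width = 2.46
New: n = 315, width ≈ 0.80

Width reduced by factor of 2.46/0.80 = 3.07.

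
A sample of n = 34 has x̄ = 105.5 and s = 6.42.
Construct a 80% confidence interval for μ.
(104.06, 106.94)

t-interval (σ unknown):
df = n - 1 = 33
t* = 1.308 for 80% confidence

Margin of error = t* · s/√n = 1.308 · 6.42/√34 = 1.44

CI: (104.06, 106.94)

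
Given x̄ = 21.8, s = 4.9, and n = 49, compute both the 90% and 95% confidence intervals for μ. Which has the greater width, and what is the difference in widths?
95% CI is wider by 0.47

df = 48
90% CI: t* = 1.677, (20.63, 22.97), width = 2 · t* · s/√n = 2.35
95% CI: t* = 2.011, (20.39, 23.21), width = 2 · t* · s/√n = 2.82

The 95% CI is wider by 2.82 - 2.35 = 0.47.
Higher confidence requires a wider interval.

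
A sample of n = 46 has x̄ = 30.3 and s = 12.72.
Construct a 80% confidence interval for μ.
(27.86, 32.74)

t-interval (σ unknown):
df = n - 1 = 45
t* = 1.301 for 80% confidence

Margin of error = t* · s/√n = 1.301 · 12.72/√46 = 2.44

CI: (27.86, 32.74)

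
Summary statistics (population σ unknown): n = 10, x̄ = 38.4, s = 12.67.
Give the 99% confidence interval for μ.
(25.38, 51.42)

t-interval (σ unknown):
df = n - 1 = 9
t* = 3.250 for 99% confidence

Margin of error = t* · s/√n = 3.250 · 12.67/√10 = 13.02

CI: (25.38, 51.42)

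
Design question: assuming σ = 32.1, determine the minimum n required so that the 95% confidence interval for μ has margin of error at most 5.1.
n ≥ 153

For margin E ≤ 5.1:
n ≥ (z* · σ / E)²
n ≥ (1.960 · 32.1 / 5.1)²
n ≥ 152.19

Minimum n = 153 (rounding up)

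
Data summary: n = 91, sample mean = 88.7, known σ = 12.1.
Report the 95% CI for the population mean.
(86.21, 91.19)

z-interval (σ known):
z* = 1.960 for 95% confidence

Margin of error = z* · σ/√n = 1.960 · 12.1/√91 = 2.49

CI: (88.7 - 2.49, 88.7 + 2.49) = (86.21, 91.19)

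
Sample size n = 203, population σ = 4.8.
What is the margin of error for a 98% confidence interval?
Margin of error = 0.78

Margin of error = z* · σ/√n
= 2.326 · 4.8/√203
= 2.326 · 4.8/14.2478
= 0.78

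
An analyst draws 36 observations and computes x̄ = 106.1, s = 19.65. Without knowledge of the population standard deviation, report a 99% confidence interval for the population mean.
(97.18, 115.02)

t-interval (σ unknown):
df = n - 1 = 35
t* = 2.724 for 99% confidence

Margin of error = t* · s/√n = 2.724 · 19.65/√36 = 8.92

CI: (97.18, 115.02)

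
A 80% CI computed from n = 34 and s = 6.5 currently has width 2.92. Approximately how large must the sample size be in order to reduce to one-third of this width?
n ≈ 306

CI width ∝ 1/√n
To reduce width by factor 3, need √n to grow by 3 → need 3² = 9 times as many samples.

Current: n = 34, width = 2.92
New: n = 306, width ≈ 0.95

Width reduced by factor of 2.92/0.95 = 3.07.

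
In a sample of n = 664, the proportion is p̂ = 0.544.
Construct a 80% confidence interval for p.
(0.519, 0.569)

Proportion CI:
SE = √(p̂(1-p̂)/n) = √(0.544 · 0.456 / 664) = 0.01933

z* = 1.282
Margin = z* · SE = 1.282 · 0.01933 = 0.0248

CI: 0.544 ± 0.0248 = (0.519, 0.569)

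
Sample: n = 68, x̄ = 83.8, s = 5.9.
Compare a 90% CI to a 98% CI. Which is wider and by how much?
98% CI is wider by 1.02

df = 67
90% CI: t* = 1.668, (82.61, 84.99), width = 2 · t* · s/√n = 2.39
98% CI: t* = 2.383, (82.10, 85.50), width = 2 · t* · s/√n = 3.41

The 98% CI is wider by 3.41 - 2.39 = 1.02.
Higher confidence requires a wider interval.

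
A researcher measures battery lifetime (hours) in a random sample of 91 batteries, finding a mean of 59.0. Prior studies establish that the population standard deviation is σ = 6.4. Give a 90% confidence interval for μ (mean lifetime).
(57.90, 60.10)

z-interval (σ known):
z* = 1.645 for 90% confidence

Margin of error = z* · σ/√n = 1.645 · 6.4/√91 = 1.10

CI: (59.0 - 1.10, 59.0 + 1.10) = (57.90, 60.10)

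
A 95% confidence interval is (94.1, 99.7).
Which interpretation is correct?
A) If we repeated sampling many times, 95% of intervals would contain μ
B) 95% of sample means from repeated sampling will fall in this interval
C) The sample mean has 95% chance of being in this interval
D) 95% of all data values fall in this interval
A

A) Correct — this is the frequentist long-run coverage interpretation.
B) Wrong — coverage applies to intervals containing μ, not to future x̄ values.
C) Wrong — x̄ is observed and sits in the interval by construction.
D) Wrong — a CI is about the parameter μ, not individual data values.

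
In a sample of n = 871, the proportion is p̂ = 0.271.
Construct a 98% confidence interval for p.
(0.236, 0.306)

Proportion CI:
SE = √(p̂(1-p̂)/n) = √(0.271 · 0.729 / 871) = 0.01506

z* = 2.326
Margin = z* · SE = 2.326 · 0.01506 = 0.0350

CI: 0.271 ± 0.0350 = (0.236, 0.306)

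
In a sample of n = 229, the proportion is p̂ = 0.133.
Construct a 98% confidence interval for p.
(0.081, 0.185)

Proportion CI:
SE = √(p̂(1-p̂)/n) = √(0.133 · 0.867 / 229) = 0.02244

z* = 2.326
Margin = z* · SE = 2.326 · 0.02244 = 0.0522

CI: 0.133 ± 0.0522 = (0.081, 0.185)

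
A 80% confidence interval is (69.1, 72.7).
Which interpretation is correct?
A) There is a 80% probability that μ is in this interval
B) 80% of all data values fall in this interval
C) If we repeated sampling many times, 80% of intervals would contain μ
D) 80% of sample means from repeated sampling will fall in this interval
C

A) Wrong — μ is fixed; the randomness lives in the interval, not in μ.
B) Wrong — a CI is about the parameter μ, not individual data values.
C) Correct — this is the frequentist long-run coverage interpretation.
D) Wrong — coverage applies to intervals containing μ, not to future x̄ values.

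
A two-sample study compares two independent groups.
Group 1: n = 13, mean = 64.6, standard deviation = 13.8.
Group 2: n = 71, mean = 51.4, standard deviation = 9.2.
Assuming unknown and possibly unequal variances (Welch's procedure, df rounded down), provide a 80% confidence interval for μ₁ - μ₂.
(7.85, 18.55)

Difference: x̄₁ - x̄₂ = 13.20
SE = √(s₁²/n₁ + s₂²/n₂) = √(13.8²/13 + 9.2²/71) = 3.9801
df = 14.02 → 14 (Welch–Satterthwaite, rounded down)
t* = 1.345

CI: 13.20 ± 1.345 · 3.9801 = 13.20 ± 5.35 = (7.85, 18.55)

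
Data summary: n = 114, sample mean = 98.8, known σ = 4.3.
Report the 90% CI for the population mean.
(98.14, 99.46)

z-interval (σ known):
z* = 1.645 for 90% confidence

Margin of error = z* · σ/√n = 1.645 · 4.3/√114 = 0.66

CI: (98.8 - 0.66, 98.8 + 0.66) = (98.14, 99.46)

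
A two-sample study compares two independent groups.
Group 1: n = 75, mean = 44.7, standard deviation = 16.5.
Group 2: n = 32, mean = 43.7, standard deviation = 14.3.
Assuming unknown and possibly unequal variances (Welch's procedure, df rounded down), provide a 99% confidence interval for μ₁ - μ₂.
(-7.39, 9.39)

Difference: x̄₁ - x̄₂ = 1.00
SE = √(s₁²/n₁ + s₂²/n₂) = √(16.5²/75 + 14.3²/32) = 3.1655
df = 67.15 → 67 (Welch–Satterthwaite, rounded down)
t* = 2.651

CI: 1.00 ± 2.651 · 3.1655 = 1.00 ± 8.39 = (-7.39, 9.39)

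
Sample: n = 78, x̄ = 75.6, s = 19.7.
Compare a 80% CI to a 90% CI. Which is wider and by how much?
90% CI is wider by 1.66

df = 77
80% CI: t* = 1.293, (72.72, 78.48), width = 2 · t* · s/√n = 5.77
90% CI: t* = 1.665, (71.89, 79.31), width = 2 · t* · s/√n = 7.43

The 90% CI is wider by 7.43 - 5.77 = 1.66.
Higher confidence requires a wider interval.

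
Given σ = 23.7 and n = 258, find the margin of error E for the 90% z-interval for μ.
Margin of error = 2.43

Margin of error = z* · σ/√n
= 1.645 · 23.7/√258
= 1.645 · 23.7/16.0624
= 2.43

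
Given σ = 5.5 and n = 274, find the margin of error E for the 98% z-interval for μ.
Margin of error = 0.77

Margin of error = z* · σ/√n
= 2.326 · 5.5/√274
= 2.326 · 5.5/16.5529
= 0.77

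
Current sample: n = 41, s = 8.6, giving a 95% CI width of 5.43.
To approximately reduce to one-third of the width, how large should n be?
n ≈ 369

CI width ∝ 1/√n
To reduce width by factor 3, need √n to grow by 3 → need 3² = 9 times as many samples.

Current: n = 41, width = 5.43
New: n = 369, width ≈ 1.76

Width reduced by factor of 5.43/1.76 = 3.09.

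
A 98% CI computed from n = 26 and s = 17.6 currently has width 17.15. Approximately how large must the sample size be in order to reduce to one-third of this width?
n ≈ 234

CI width ∝ 1/√n
To reduce width by factor 3, need √n to grow by 3 → need 3² = 9 times as many samples.

Current: n = 26, width = 17.15
New: n = 234, width ≈ 5.39

Width reduced by factor of 17.15/5.39 = 3.18.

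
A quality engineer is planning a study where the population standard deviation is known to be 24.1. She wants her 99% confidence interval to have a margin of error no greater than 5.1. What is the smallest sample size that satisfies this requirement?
n ≥ 149

For margin E ≤ 5.1:
n ≥ (z* · σ / E)²
n ≥ (2.576 · 24.1 / 5.1)²
n ≥ 148.18

Minimum n = 149 (rounding up)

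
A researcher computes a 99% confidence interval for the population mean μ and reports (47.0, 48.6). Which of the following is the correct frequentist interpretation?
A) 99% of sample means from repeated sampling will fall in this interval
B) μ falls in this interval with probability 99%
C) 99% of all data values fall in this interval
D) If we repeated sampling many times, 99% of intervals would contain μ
D

A) Wrong — coverage applies to intervals containing μ, not to future x̄ values.
B) Wrong — μ is fixed; the randomness lives in the interval, not in μ.
C) Wrong — a CI is about the parameter μ, not individual data values.
D) Correct — this is the frequentist long-run coverage interpretation.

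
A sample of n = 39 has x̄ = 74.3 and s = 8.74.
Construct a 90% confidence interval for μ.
(71.94, 76.66)

t-interval (σ unknown):
df = n - 1 = 38
t* = 1.686 for 90% confidence

Margin of error = t* · s/√n = 1.686 · 8.74/√39 = 2.36

CI: (71.94, 76.66)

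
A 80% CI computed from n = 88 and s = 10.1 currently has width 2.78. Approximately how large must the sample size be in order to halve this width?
n ≈ 352

CI width ∝ 1/√n
To reduce width by factor 2, need √n to grow by 2 → need 2² = 4 times as many samples.

Current: n = 88, width = 2.78
New: n = 352, width ≈ 1.38

Width reduced by factor of 2.78/1.38 = 2.01.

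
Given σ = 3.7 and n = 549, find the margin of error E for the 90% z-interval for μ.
Margin of error = 0.26

Margin of error = z* · σ/√n
= 1.645 · 3.7/√549
= 1.645 · 3.7/23.4307
= 0.26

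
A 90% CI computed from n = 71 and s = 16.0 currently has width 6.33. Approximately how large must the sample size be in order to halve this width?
n ≈ 284

CI width ∝ 1/√n
To reduce width by factor 2, need √n to grow by 2 → need 2² = 4 times as many samples.

Current: n = 71, width = 6.33
New: n = 284, width ≈ 3.13

Width reduced by factor of 6.33/3.13 = 2.02.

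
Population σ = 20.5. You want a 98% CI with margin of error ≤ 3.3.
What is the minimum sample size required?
n ≥ 209

For margin E ≤ 3.3:
n ≥ (z* · σ / E)²
n ≥ (2.326 · 20.5 / 3.3)²
n ≥ 208.78

Minimum n = 209 (rounding up)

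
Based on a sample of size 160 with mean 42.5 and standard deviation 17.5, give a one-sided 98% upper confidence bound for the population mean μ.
μ ≤ 45.37

Upper bound (one-sided):
t* = 2.071 (one-sided for 98%)
Upper bound = x̄ + t* · s/√n = 42.5 + 2.071 · 17.5/√160 = 45.37

We are 98% confident that μ ≤ 45.37.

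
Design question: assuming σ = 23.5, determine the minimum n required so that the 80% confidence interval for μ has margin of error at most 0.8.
n ≥ 1419

For margin E ≤ 0.8:
n ≥ (z* · σ / E)²
n ≥ (1.282 · 23.5 / 0.8)²
n ≥ 1418.18

Minimum n = 1419 (rounding up)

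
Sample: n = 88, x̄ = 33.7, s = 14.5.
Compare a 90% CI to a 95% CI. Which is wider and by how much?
95% CI is wider by 1.01

df = 87
90% CI: t* = 1.663, (31.13, 36.27), width = 2 · t* · s/√n = 5.14
95% CI: t* = 1.988, (30.63, 36.77), width = 2 · t* · s/√n = 6.15

The 95% CI is wider by 6.15 - 5.14 = 1.01.
Higher confidence requires a wider interval.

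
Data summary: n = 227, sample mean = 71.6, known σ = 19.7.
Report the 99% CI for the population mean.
(68.23, 74.97)

z-interval (σ known):
z* = 2.576 for 99% confidence

Margin of error = z* · σ/√n = 2.576 · 19.7/√227 = 3.37

CI: (71.6 - 3.37, 71.6 + 3.37) = (68.23, 74.97)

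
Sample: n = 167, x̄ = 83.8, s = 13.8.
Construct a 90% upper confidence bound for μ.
μ ≤ 85.17

Upper bound (one-sided):
t* = 1.287 (one-sided for 90%)
Upper bound = x̄ + t* · s/√n = 83.8 + 1.287 · 13.8/√167 = 85.17

We are 90% confident that μ ≤ 85.17.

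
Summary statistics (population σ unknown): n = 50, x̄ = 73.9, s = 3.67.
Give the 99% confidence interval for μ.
(72.51, 75.29)

t-interval (σ unknown):
df = n - 1 = 49
t* = 2.680 for 99% confidence

Margin of error = t* · s/√n = 2.680 · 3.67/√50 = 1.39

CI: (72.51, 75.29)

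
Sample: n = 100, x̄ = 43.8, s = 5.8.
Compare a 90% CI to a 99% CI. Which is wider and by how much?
99% CI is wider by 1.12

df = 99
90% CI: t* = 1.660, (42.84, 44.76), width = 2 · t* · s/√n = 1.93
99% CI: t* = 2.626, (42.28, 45.32), width = 2 · t* · s/√n = 3.05

The 99% CI is wider by 3.05 - 1.93 = 1.12.
Higher confidence requires a wider interval.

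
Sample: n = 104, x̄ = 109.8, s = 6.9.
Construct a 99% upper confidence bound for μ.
μ ≤ 111.40

Upper bound (one-sided):
t* = 2.363 (one-sided for 99%)
Upper bound = x̄ + t* · s/√n = 109.8 + 2.363 · 6.9/√104 = 111.40

We are 99% confident that μ ≤ 111.40.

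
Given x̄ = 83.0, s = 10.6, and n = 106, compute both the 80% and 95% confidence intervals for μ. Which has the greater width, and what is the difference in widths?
95% CI is wider by 1.42

df = 105
80% CI: t* = 1.290, (81.67, 84.33), width = 2 · t* · s/√n = 2.66
95% CI: t* = 1.983, (80.96, 85.04), width = 2 · t* · s/√n = 4.08

The 95% CI is wider by 4.08 - 2.66 = 1.42.
Higher confidence requires a wider interval.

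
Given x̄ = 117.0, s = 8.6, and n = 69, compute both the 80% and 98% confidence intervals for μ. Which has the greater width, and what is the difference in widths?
98% CI is wider by 2.25

df = 68
80% CI: t* = 1.294, (115.66, 118.34), width = 2 · t* · s/√n = 2.68
98% CI: t* = 2.382, (114.53, 119.47), width = 2 · t* · s/√n = 4.93

The 98% CI is wider by 4.93 - 2.68 = 2.25.
Higher confidence requires a wider interval.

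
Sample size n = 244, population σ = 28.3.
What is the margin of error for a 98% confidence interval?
Margin of error = 4.21

Margin of error = z* · σ/√n
= 2.326 · 28.3/√244
= 2.326 · 28.3/15.6205
= 4.21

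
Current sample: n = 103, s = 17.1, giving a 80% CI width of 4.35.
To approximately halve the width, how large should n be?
n ≈ 412

CI width ∝ 1/√n
To reduce width by factor 2, need √n to grow by 2 → need 2² = 4 times as many samples.

Current: n = 103, width = 4.35
New: n = 412, width ≈ 2.16

Width reduced by factor of 4.35/2.16 = 2.01.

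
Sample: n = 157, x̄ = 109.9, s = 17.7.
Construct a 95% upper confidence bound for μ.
μ ≤ 112.24

Upper bound (one-sided):
t* = 1.655 (one-sided for 95%)
Upper bound = x̄ + t* · s/√n = 109.9 + 1.655 · 17.7/√157 = 112.24

We are 95% confident that μ ≤ 112.24.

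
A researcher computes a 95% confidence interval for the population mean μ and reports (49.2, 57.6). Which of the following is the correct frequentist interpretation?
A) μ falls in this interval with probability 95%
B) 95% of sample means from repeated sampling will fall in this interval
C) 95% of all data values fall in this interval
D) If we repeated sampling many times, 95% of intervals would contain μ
D

A) Wrong — μ is fixed; the randomness lives in the interval, not in μ.
B) Wrong — coverage applies to intervals containing μ, not to future x̄ values.
C) Wrong — a CI is about the parameter μ, not individual data values.
D) Correct — this is the frequentist long-run coverage interpretation.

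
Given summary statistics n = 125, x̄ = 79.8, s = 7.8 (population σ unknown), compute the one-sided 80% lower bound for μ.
μ ≥ 79.21

Lower bound (one-sided):
t* = 0.845 (one-sided for 80%)
Lower bound = x̄ - t* · s/√n = 79.8 - 0.845 · 7.8/√125 = 79.21

We are 80% confident that μ ≥ 79.21.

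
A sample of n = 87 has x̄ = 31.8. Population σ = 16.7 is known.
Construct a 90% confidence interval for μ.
(28.85, 34.75)

z-interval (σ known):
z* = 1.645 for 90% confidence

Margin of error = z* · σ/√n = 1.645 · 16.7/√87 = 2.95

CI: (31.8 - 2.95, 31.8 + 2.95) = (28.85, 34.75)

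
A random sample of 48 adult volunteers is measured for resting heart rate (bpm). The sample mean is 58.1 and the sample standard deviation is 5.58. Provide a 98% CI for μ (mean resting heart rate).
(56.16, 60.04)

t-interval (σ unknown):
df = n - 1 = 47
t* = 2.408 for 98% confidence

Margin of error = t* · s/√n = 2.408 · 5.58/√48 = 1.94

CI: (56.16, 60.04)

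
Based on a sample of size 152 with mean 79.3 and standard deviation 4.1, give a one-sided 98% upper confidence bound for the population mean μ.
μ ≤ 79.99

Upper bound (one-sided):
t* = 2.072 (one-sided for 98%)
Upper bound = x̄ + t* · s/√n = 79.3 + 2.072 · 4.1/√152 = 79.99

We are 98% confident that μ ≤ 79.99.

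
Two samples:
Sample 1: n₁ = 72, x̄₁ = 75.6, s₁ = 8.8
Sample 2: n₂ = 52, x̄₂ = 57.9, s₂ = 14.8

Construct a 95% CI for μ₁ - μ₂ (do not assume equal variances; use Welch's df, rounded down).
(13.12, 22.28)

Difference: x̄₁ - x̄₂ = 17.70
SE = √(s₁²/n₁ + s₂²/n₂) = √(8.8²/72 + 14.8²/52) = 2.2995
df = 76.77 → 76 (Welch–Satterthwaite, rounded down)
t* = 1.992

CI: 17.70 ± 1.992 · 2.2995 = 17.70 ± 4.58 = (13.12, 22.28)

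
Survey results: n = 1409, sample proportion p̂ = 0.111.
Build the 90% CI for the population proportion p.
(0.097, 0.125)

Proportion CI:
SE = √(p̂(1-p̂)/n) = √(0.111 · 0.889 / 1409) = 0.00837

z* = 1.645
Margin = z* · SE = 1.645 · 0.00837 = 0.0138

CI: 0.111 ± 0.0138 = (0.097, 0.125)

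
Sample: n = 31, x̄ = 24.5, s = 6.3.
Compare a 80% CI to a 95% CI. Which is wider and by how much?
95% CI is wider by 1.66

df = 30
80% CI: t* = 1.310, (23.02, 25.98), width = 2 · t* · s/√n = 2.96
95% CI: t* = 2.042, (22.19, 26.81), width = 2 · t* · s/√n = 4.62

The 95% CI is wider by 4.62 - 2.96 = 1.66.
Higher confidence requires a wider interval.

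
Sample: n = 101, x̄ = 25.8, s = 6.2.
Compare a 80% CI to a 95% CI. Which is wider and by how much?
95% CI is wider by 0.86

df = 100
80% CI: t* = 1.290, (25.00, 26.60), width = 2 · t* · s/√n = 1.59
95% CI: t* = 1.984, (24.58, 27.02), width = 2 · t* · s/√n = 2.45

The 95% CI is wider by 2.45 - 1.59 = 0.86.
Higher confidence requires a wider interval.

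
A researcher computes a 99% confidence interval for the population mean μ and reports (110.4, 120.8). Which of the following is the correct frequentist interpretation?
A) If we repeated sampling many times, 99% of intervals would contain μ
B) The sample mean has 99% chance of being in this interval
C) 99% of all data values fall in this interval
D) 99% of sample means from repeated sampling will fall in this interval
A

A) Correct — this is the frequentist long-run coverage interpretation.
B) Wrong — x̄ is observed and sits in the interval by construction.
C) Wrong — a CI is about the parameter μ, not individual data values.
D) Wrong — coverage applies to intervals containing μ, not to future x̄ values.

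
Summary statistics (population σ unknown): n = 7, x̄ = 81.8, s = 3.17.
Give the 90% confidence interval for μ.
(79.47, 84.13)

t-interval (σ unknown):
df = n - 1 = 6
t* = 1.943 for 90% confidence

Margin of error = t* · s/√n = 1.943 · 3.17/√7 = 2.33

CI: (79.47, 84.13)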